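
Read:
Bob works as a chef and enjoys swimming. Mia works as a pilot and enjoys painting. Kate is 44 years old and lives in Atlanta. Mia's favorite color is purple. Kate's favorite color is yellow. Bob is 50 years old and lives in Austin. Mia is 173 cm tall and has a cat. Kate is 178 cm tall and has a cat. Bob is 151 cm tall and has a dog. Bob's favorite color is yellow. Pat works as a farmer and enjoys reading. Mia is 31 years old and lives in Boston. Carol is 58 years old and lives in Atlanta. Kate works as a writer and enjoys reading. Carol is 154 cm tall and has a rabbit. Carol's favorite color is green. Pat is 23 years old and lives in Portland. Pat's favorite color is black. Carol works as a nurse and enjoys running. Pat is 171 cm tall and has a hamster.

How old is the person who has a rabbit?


Person with rabbit is Carol, age 58

58


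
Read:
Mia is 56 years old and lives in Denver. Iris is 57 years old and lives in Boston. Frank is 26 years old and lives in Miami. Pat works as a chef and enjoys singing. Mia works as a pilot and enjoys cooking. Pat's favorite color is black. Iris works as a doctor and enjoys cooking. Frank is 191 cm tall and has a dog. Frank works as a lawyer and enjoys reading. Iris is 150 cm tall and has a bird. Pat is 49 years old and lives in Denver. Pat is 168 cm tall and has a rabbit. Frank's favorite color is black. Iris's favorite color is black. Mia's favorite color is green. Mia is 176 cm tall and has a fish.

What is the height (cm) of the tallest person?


Tallest: Frank at 191 cm

191


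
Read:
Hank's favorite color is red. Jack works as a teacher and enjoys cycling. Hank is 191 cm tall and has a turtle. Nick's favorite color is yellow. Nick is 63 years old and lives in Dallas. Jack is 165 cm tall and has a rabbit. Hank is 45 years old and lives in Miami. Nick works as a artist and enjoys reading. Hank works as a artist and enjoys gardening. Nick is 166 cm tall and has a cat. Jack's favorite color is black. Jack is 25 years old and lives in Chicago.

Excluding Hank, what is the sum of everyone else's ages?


Sum (excluding Hank): 88

88


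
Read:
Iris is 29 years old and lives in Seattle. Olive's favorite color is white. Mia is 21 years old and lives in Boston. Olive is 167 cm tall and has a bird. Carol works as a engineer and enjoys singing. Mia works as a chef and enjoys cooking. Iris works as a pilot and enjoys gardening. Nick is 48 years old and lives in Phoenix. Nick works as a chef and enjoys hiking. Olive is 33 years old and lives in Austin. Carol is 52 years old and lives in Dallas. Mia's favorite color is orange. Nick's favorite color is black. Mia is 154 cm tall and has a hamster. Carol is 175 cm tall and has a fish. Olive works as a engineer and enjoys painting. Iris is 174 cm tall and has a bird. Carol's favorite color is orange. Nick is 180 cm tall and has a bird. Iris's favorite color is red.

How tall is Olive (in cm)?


Olive is 167 cm tall

167


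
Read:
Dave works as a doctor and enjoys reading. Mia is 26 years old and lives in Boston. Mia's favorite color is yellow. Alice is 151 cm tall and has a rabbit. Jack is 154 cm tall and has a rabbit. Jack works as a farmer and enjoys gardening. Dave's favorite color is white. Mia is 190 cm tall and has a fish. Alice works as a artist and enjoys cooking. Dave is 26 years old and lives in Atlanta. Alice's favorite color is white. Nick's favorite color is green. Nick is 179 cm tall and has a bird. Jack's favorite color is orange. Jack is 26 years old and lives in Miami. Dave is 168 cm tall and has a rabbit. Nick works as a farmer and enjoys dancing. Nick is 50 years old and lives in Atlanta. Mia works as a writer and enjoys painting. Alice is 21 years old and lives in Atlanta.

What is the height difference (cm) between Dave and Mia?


|168 - 190| = 22

22


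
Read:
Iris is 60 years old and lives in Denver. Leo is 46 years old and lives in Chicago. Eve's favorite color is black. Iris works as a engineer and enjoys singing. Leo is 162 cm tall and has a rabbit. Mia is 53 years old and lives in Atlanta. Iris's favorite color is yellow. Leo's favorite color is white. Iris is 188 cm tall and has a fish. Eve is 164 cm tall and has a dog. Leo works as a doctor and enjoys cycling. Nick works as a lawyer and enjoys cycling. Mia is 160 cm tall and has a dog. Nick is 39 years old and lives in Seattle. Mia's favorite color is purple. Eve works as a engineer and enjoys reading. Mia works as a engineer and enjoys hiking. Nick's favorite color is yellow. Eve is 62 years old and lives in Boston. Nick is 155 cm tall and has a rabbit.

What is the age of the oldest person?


Oldest: Eve at 62

62


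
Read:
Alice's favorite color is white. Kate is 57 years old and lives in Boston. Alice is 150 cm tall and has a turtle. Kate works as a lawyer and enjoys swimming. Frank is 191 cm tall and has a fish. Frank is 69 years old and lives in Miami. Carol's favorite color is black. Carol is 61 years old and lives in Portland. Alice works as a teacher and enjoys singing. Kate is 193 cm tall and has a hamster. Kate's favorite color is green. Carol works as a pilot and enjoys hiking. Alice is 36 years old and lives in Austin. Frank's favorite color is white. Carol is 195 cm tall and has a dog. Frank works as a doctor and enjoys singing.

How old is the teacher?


The teacher is Alice, age 36

36


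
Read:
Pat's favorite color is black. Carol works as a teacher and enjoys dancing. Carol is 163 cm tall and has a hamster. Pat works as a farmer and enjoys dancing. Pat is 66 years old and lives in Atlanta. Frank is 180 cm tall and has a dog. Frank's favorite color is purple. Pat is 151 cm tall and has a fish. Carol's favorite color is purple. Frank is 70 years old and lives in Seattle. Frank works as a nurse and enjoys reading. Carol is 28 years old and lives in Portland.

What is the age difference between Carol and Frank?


|28 - 70| = 42

42


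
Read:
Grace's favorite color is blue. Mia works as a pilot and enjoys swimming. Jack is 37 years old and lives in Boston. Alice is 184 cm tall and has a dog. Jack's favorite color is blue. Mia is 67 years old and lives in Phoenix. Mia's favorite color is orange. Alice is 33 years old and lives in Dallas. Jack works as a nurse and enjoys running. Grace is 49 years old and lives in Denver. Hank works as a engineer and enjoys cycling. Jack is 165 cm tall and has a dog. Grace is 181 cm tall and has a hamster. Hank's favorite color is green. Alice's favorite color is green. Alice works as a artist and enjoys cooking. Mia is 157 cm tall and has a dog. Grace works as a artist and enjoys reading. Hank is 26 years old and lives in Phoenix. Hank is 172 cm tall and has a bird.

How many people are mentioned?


People: Mia, Grace, Hank, Jack, Alice. Count = 5

5


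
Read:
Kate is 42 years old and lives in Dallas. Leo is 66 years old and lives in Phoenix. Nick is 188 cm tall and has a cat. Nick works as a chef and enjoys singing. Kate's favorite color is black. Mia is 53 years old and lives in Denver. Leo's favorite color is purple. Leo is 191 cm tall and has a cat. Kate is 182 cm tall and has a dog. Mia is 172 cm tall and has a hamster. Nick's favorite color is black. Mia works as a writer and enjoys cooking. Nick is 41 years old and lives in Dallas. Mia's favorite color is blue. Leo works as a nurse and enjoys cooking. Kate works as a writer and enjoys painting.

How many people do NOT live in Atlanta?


Not in Atlanta: 4

4


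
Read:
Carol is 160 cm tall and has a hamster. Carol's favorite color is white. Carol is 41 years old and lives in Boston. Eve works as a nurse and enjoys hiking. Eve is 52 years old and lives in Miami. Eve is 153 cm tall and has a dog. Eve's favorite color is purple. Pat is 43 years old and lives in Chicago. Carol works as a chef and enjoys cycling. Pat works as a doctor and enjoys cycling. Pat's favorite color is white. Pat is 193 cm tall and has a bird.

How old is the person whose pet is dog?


Person with pet=dog is Eve, age 52

52


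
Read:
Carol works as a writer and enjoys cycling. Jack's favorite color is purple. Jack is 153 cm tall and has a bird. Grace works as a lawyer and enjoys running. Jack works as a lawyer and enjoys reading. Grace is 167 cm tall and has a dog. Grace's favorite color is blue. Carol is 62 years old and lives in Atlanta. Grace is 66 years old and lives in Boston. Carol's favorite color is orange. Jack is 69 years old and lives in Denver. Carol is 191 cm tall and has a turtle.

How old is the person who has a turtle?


Person with turtle is Carol, age 62

62


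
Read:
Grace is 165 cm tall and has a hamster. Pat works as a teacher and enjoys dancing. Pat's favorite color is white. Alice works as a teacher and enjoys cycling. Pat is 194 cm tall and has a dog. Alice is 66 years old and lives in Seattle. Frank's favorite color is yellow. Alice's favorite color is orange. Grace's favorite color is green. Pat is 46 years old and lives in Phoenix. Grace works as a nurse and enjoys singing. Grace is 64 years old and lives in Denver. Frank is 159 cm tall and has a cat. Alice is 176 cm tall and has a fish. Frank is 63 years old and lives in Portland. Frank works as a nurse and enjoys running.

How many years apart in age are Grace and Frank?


64 vs 63, diff = 1

1


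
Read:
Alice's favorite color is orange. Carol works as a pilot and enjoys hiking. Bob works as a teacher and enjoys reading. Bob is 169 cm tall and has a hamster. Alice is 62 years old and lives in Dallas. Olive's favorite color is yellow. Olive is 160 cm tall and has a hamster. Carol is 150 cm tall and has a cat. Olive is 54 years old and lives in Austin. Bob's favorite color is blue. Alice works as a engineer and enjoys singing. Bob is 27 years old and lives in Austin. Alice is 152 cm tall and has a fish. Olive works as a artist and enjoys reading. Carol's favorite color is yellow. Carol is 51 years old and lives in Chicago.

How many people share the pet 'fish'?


Count: 1

1


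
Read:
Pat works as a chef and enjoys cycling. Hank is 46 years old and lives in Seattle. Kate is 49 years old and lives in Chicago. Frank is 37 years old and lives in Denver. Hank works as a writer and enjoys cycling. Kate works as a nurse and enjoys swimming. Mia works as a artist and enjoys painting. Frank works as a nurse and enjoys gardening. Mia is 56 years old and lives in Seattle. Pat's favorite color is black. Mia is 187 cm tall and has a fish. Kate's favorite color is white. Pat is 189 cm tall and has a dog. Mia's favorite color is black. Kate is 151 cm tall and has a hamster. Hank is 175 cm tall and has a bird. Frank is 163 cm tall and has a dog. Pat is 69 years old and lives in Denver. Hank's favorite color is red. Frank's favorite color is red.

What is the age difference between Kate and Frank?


|49 - 37| = 12

12


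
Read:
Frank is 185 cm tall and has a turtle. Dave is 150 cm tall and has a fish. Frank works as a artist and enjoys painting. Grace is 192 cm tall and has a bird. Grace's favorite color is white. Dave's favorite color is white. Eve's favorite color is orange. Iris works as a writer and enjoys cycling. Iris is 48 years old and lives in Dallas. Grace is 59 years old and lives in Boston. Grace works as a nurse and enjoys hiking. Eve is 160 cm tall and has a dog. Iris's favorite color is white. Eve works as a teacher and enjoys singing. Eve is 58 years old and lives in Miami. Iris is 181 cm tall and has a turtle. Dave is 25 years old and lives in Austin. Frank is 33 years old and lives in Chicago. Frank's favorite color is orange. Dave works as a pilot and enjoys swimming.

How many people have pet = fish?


Count: 1

1


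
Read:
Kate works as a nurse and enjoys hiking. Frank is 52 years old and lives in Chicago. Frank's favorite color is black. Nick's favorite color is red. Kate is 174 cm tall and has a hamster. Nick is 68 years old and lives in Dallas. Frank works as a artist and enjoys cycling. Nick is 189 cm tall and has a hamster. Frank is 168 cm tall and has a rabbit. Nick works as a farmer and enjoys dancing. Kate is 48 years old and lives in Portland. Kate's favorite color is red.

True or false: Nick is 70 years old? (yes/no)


Nick is actually 68. no

no


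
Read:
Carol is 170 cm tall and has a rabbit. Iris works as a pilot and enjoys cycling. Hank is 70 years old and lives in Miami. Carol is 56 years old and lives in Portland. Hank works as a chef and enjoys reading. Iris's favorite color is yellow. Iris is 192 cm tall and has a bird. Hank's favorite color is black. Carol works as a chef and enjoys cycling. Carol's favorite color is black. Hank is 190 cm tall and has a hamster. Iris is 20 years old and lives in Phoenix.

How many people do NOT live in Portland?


Not in Portland: 2

2


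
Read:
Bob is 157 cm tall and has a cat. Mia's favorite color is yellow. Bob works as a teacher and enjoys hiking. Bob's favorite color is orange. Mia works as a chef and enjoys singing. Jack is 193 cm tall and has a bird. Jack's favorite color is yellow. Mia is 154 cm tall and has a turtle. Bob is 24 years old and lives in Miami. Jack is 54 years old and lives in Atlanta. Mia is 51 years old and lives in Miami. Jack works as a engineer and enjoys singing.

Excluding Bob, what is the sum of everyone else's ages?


Sum (excluding Bob): 105

105


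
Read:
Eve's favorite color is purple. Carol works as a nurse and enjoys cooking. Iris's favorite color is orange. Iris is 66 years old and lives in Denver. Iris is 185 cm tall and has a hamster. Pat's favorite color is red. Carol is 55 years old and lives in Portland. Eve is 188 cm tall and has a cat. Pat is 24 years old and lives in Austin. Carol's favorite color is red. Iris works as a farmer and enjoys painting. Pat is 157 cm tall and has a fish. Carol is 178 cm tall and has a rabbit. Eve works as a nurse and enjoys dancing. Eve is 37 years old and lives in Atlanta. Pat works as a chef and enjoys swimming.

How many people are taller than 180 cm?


Taller than 180: 2

2


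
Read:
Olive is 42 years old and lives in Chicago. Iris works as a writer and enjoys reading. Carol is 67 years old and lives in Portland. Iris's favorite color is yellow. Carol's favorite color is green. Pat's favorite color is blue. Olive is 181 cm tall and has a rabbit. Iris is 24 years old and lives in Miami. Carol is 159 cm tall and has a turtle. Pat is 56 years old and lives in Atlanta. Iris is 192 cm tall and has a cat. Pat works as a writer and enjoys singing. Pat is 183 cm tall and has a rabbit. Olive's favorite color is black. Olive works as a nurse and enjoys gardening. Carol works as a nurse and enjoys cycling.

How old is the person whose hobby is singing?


Person with hobby=singing is Pat, age 56

56


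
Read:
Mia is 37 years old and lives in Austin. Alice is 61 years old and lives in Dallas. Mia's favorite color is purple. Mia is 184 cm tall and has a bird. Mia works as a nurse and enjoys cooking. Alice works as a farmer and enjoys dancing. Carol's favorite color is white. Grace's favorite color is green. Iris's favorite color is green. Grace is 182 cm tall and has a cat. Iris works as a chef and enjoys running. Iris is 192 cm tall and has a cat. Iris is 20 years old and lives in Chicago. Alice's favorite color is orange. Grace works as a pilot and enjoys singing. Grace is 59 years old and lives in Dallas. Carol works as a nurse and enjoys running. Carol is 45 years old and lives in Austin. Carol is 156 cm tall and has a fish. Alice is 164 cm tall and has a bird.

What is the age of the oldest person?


Oldest: Alice at 61

61


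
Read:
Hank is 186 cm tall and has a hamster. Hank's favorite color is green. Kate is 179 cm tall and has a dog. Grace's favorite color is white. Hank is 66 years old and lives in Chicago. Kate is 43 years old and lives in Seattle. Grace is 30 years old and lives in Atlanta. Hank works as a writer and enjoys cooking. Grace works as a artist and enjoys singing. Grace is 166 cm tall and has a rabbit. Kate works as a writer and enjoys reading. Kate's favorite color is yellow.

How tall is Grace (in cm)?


Grace is 166 cm tall

166


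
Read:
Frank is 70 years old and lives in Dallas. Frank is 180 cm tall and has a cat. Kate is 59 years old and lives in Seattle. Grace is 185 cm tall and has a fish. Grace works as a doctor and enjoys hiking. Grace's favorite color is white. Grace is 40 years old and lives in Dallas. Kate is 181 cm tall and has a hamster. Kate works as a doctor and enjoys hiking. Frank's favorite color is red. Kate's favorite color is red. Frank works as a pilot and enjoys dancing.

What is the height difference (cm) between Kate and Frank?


|181 - 180| = 1

1


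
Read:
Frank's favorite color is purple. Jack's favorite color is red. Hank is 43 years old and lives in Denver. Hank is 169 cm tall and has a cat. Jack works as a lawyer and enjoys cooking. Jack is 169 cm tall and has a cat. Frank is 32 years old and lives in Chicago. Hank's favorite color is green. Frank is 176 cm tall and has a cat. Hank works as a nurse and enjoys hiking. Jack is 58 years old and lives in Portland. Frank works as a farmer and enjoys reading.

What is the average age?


Sum=133, n=3, avg=44.33

44.33


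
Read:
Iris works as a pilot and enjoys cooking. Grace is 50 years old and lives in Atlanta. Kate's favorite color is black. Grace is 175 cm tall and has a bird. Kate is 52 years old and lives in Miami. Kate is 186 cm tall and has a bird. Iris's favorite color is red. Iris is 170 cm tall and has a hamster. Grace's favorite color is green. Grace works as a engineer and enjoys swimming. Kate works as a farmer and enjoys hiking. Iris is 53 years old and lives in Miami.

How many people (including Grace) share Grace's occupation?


Grace is a engineer. Count = 1

1


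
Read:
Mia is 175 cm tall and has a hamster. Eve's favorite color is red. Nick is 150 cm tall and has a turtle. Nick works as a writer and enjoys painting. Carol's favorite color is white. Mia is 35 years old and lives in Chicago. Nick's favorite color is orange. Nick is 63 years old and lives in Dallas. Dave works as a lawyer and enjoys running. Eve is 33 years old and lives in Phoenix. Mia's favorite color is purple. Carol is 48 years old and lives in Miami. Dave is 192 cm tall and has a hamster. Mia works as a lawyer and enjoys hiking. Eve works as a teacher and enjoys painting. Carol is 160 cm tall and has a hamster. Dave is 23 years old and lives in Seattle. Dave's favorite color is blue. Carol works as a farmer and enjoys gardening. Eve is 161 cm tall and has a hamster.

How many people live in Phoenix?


Count in Phoenix: 1

1


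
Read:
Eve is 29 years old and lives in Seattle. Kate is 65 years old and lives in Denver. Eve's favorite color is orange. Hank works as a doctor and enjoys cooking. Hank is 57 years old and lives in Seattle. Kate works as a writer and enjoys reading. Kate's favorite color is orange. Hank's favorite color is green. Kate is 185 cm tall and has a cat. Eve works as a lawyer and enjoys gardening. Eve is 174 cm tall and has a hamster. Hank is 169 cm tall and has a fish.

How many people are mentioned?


People: Kate, Hank, Eve. Count = 3

3


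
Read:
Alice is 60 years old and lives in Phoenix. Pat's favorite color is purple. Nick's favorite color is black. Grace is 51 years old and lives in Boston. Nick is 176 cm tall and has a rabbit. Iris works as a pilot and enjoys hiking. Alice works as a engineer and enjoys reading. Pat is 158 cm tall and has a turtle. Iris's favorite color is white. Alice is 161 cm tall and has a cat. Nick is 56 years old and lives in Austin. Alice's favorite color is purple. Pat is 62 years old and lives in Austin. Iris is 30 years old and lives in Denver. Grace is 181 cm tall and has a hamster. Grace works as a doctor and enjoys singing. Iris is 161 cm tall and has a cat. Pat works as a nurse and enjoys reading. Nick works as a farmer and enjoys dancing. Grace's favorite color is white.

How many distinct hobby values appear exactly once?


Unique hobby values: 3

3


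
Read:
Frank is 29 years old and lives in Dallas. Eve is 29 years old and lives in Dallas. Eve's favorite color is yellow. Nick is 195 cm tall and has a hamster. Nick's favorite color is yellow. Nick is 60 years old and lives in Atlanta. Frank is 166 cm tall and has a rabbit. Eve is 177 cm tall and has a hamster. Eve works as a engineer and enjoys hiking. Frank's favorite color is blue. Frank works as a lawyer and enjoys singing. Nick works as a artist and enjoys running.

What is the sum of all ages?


29+29+60 = 118

118


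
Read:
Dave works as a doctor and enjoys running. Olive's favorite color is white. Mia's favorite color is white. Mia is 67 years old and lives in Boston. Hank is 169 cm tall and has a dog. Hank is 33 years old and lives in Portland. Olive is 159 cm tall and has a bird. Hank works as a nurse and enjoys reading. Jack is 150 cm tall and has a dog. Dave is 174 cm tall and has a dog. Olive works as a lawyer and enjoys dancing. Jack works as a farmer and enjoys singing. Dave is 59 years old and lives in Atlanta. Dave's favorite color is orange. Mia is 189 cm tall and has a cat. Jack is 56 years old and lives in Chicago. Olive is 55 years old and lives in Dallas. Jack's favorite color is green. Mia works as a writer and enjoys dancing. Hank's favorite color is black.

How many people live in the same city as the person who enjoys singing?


Person with hobby singing is Jack, city Chicago. Count = 1

1


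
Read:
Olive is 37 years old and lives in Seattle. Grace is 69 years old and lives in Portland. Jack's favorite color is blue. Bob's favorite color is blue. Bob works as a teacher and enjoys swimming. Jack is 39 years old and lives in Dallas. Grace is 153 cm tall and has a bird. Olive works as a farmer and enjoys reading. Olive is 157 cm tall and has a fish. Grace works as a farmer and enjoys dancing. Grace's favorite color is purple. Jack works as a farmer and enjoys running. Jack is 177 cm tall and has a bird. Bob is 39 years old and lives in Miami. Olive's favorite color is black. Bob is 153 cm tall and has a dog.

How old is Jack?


Jack is 39 years old

39


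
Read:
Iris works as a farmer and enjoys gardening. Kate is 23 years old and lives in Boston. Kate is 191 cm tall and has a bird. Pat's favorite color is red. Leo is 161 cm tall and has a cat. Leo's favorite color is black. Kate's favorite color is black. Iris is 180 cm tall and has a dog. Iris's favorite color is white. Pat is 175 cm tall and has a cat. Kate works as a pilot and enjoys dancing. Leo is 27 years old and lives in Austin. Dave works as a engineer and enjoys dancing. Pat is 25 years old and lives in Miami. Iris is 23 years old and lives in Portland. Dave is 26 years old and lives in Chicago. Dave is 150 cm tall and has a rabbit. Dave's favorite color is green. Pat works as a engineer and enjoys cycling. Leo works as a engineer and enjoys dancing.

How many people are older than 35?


Filter: 0

0


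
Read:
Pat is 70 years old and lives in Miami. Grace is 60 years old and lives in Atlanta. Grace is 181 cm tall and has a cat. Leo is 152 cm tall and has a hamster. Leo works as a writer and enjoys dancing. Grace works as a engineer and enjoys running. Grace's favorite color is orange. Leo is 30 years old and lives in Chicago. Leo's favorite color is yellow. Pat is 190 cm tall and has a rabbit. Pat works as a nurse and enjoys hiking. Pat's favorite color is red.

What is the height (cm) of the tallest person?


Tallest: Pat at 190 cm

190


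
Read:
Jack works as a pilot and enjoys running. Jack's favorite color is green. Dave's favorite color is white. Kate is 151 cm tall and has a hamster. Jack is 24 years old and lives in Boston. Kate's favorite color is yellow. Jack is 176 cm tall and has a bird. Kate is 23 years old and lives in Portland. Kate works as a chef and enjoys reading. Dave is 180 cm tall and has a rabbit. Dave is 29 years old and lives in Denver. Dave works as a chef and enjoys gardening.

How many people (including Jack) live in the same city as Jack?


Jack lives in Boston. Count = 1

1


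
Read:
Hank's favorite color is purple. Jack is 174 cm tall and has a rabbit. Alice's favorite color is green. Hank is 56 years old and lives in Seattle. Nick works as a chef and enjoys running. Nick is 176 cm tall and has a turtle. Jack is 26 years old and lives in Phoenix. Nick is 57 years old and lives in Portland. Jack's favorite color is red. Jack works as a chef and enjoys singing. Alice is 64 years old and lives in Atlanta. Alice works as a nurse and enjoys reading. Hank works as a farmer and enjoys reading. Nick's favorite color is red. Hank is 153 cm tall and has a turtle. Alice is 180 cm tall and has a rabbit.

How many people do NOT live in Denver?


Not in Denver: 4

4


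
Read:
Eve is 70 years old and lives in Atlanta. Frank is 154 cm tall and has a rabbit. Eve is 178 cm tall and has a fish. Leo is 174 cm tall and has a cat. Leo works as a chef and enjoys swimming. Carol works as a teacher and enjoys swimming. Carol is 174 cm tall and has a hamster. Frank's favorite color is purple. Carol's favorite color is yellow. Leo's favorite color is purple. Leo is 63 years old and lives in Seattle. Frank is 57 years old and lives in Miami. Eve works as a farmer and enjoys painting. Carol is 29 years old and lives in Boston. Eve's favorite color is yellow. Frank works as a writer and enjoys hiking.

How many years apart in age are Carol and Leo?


29 vs 63, diff = 34

34


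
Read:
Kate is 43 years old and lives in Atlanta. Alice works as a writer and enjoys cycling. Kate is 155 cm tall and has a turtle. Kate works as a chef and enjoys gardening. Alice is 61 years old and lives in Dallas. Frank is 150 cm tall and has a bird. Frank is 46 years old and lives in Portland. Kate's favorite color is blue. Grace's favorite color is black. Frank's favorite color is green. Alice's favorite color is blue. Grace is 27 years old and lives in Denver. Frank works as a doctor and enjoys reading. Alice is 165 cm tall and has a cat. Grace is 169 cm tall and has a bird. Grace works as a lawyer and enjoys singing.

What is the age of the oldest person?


Oldest: Alice at 61

61


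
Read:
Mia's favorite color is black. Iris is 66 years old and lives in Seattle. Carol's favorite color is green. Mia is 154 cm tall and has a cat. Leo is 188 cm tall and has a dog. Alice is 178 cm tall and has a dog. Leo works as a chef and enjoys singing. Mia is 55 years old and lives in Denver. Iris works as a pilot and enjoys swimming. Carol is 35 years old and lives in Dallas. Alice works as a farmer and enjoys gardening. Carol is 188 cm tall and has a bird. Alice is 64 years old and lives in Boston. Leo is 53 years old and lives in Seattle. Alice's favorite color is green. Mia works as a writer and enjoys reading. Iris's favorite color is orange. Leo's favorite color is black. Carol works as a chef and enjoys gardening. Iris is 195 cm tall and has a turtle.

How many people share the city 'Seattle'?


Count: 2

2


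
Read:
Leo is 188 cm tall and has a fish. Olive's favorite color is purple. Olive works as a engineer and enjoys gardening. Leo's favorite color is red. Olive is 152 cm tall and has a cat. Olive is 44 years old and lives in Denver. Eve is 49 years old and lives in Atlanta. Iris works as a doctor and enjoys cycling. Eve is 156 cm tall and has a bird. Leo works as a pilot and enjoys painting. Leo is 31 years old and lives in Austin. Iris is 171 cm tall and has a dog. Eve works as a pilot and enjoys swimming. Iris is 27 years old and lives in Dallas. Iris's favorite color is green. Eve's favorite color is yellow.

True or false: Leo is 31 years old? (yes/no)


Leo is actually 31. yes

yes


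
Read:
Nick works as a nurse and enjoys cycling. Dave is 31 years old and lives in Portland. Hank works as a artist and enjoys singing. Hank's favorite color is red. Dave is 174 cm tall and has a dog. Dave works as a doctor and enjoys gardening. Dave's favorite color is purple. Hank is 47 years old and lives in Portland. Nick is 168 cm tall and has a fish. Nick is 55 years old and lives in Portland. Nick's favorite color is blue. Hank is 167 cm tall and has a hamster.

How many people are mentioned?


People: Dave, Hank, Nick. Count = 3

3


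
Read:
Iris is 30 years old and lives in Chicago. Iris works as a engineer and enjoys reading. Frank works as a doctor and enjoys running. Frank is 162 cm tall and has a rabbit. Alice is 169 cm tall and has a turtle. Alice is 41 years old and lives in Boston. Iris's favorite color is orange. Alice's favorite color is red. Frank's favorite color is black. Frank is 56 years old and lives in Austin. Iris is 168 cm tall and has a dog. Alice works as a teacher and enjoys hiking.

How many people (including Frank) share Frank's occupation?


Frank is a doctor. Count = 1

1


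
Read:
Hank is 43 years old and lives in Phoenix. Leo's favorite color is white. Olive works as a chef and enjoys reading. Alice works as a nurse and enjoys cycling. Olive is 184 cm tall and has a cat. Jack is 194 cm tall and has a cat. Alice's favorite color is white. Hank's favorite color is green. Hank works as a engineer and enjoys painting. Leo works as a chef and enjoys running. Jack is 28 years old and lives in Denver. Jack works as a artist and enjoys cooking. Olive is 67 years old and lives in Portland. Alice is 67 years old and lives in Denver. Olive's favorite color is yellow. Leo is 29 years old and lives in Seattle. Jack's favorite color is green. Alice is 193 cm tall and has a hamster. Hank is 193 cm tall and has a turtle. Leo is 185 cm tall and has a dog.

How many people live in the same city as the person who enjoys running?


Person with hobby running is Leo, city Seattle. Count = 1

1


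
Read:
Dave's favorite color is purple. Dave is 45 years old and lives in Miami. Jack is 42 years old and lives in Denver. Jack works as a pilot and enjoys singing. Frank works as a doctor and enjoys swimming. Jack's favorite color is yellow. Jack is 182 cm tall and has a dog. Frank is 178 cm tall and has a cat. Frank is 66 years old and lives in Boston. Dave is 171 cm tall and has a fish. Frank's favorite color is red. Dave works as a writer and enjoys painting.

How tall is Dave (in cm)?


Dave is 171 cm tall

171


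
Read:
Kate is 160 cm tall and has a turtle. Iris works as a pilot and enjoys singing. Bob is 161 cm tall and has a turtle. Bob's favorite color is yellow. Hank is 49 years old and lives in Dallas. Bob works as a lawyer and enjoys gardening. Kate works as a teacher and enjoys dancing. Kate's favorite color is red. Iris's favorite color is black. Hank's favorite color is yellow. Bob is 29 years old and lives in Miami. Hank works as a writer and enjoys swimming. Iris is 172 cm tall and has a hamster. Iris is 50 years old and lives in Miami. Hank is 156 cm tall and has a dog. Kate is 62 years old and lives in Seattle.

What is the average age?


Sum=190, n=4, avg=47.5

47.5


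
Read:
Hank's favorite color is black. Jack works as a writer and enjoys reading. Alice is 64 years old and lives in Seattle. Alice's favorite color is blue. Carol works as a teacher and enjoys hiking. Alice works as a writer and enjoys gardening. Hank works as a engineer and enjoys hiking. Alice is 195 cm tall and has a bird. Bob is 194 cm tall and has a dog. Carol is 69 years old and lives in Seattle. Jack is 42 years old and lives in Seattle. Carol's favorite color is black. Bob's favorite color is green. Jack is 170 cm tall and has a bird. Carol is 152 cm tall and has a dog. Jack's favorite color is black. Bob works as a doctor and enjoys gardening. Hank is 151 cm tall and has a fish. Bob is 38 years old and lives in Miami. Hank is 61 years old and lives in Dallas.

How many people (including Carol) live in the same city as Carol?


Carol lives in Seattle. Count = 3

3


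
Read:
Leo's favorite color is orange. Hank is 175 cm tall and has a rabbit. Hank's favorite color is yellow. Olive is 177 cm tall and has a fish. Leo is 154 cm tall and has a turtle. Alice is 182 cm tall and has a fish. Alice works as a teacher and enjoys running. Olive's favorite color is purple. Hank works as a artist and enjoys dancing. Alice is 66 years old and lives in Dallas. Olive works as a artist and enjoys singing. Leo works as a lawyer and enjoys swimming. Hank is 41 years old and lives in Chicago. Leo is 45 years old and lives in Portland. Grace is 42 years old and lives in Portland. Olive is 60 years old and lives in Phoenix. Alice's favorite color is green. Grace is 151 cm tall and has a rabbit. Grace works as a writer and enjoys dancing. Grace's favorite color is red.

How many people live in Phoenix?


Count in Phoenix: 1

1


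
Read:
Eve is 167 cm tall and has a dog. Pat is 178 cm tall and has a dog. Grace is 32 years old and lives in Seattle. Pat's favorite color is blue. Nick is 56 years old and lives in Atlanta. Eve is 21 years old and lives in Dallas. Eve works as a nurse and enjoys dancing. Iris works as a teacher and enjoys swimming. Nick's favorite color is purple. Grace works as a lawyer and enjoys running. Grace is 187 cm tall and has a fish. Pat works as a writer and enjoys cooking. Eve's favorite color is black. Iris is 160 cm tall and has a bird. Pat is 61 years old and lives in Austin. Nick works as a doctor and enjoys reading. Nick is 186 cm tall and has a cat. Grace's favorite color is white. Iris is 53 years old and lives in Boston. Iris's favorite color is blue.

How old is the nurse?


The nurse is Eve, age 21

21


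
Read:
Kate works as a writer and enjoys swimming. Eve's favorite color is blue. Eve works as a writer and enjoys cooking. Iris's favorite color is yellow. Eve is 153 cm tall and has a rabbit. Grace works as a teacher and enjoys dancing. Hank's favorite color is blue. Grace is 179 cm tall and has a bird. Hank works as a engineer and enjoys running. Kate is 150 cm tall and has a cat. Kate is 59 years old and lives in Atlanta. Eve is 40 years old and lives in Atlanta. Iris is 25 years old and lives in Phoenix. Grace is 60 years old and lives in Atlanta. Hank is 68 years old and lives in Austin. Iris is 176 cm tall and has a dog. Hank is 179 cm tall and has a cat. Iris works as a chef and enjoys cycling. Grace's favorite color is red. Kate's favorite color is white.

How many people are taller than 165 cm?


Taller than 165: 3

3


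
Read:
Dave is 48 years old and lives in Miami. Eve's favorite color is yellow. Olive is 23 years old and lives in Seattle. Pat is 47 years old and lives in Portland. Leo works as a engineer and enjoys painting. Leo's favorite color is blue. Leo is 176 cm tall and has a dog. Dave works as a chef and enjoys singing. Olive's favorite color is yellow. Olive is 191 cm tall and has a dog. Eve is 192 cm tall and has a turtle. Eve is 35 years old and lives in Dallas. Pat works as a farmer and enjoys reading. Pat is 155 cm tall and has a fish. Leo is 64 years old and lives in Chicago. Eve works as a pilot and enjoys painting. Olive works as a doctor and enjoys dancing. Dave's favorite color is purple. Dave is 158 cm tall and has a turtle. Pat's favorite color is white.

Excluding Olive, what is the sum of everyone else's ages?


Sum (excluding Olive): 194

194


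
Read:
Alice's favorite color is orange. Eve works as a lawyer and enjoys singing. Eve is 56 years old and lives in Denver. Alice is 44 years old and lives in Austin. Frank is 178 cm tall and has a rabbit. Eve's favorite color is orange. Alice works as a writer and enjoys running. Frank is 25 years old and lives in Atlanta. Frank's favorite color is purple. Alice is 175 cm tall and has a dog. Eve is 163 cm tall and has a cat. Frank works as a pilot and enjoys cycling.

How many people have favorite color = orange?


Count: 2

2


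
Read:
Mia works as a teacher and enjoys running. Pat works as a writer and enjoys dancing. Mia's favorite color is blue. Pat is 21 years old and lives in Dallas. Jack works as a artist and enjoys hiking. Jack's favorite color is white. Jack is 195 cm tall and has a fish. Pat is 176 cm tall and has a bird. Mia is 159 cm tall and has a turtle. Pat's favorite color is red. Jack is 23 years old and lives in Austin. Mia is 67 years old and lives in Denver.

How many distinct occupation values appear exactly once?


Unique occupation values: 3

3


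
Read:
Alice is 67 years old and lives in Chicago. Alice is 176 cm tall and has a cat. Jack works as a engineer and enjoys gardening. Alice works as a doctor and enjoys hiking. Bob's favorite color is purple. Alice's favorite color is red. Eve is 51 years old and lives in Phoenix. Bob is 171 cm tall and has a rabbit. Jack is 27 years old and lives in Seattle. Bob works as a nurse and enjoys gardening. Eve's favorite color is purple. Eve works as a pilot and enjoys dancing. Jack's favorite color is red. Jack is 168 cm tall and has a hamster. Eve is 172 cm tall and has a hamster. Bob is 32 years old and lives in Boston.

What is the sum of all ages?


51+32+67+27 = 177

177


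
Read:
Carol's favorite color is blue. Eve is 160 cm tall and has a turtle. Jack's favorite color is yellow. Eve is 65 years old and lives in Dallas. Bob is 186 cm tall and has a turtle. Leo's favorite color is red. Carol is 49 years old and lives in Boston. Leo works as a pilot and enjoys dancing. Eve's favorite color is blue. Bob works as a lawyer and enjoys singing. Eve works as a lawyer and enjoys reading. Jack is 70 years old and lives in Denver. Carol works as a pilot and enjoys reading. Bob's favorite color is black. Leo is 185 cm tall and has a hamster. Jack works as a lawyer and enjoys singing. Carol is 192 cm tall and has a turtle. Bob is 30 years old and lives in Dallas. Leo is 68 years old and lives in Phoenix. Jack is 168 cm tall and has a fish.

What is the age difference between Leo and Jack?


|68 - 70| = 2

2


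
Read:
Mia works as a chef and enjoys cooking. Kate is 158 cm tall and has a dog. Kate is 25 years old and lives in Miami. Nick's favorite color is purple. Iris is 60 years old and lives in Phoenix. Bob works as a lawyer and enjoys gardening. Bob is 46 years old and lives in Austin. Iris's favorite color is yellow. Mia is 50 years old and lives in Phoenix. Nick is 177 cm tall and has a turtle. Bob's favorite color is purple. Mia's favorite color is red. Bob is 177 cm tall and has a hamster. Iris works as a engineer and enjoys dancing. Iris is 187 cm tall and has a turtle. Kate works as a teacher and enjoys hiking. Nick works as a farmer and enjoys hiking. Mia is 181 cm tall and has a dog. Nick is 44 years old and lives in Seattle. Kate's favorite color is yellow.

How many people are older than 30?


Filter: 4

4


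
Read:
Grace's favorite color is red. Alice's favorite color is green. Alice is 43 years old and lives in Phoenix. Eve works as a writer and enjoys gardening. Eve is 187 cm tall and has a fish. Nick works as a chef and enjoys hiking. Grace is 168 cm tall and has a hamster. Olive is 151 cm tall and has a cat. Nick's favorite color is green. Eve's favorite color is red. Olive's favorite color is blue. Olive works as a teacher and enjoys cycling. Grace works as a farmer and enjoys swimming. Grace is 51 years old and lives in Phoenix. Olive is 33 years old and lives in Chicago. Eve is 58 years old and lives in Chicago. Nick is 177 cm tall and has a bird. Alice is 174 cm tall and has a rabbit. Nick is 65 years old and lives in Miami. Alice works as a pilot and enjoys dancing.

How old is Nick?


Nick is 65 years old

65


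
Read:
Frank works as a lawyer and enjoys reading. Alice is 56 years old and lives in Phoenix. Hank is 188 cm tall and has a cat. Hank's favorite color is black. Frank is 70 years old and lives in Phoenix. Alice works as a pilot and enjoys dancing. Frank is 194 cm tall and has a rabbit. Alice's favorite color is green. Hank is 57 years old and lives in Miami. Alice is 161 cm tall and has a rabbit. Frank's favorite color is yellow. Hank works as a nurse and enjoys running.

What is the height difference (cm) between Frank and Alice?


|194 - 161| = 33

33


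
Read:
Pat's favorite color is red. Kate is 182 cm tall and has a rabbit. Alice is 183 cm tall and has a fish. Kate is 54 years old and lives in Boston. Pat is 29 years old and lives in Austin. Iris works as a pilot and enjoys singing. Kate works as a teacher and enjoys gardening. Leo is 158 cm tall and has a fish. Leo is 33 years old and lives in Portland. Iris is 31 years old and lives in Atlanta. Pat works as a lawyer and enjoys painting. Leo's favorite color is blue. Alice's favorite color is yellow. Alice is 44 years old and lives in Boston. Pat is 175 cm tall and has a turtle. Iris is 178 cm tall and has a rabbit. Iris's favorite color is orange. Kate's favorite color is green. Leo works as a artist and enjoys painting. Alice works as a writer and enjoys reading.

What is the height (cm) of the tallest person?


Tallest: Alice at 183 cm

183
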